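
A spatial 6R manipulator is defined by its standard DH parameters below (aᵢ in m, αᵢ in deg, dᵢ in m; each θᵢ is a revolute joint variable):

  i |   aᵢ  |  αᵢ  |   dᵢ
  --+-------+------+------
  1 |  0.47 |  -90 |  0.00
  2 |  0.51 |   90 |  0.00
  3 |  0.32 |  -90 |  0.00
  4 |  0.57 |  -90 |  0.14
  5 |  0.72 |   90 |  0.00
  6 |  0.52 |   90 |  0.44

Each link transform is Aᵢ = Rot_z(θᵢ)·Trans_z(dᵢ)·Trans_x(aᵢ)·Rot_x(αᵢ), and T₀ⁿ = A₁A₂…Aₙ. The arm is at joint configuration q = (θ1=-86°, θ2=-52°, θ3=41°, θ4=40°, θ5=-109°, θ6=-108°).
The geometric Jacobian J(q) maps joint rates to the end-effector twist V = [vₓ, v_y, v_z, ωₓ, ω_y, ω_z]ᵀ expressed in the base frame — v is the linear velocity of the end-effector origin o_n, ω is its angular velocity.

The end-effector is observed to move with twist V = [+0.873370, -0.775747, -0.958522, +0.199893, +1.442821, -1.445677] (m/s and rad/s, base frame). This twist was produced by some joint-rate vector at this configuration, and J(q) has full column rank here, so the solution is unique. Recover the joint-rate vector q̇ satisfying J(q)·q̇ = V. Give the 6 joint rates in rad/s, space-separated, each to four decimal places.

o_n = [0.8371, -0.4881, 0.7411]
J₁: ẑ×o_n = [0.4881, 0.8371, -0.0000], ω = ẑ
J2: z=[0.9976, 0.0698, 0.0000] o=[0.0328, -0.4689, 0.0000] → [0.0517, -0.7393, -0.0753, 0.9976, 0.0698, 0.0000]
J3: z=[-0.0550, 0.7861, 0.6157] o=[0.0547, -0.7821, 0.4019] → [0.0857, 0.5004, -0.6312, -0.0550, 0.7861, 0.6157]
J4: z=[0.7247, 0.4556, -0.5170] o=[0.2745, -0.9158, 0.5922] → [0.2889, -0.3988, 0.0536, 0.7247, 0.4556, -0.5170]
J5: z=[-0.3994, -0.3337, -0.8539] o=[0.6960, -1.3224, 0.5539] → [0.6500, -0.0457, -0.2861, -0.3994, -0.3337, -0.8539]
J6: z=[-0.7669, 0.6320, 0.1117] o=[1.0577, -0.8188, 0.1880] → [0.3126, 0.3995, -0.1142, -0.7669, 0.6320, 0.1117]
q̇ = J⁺·V = [-0.8320, 0.6740, 0.9190, 0.9080, 0.9510, 0.9130]

-0.8320 0.6740 0.9190 0.9080 0.9510 0.9130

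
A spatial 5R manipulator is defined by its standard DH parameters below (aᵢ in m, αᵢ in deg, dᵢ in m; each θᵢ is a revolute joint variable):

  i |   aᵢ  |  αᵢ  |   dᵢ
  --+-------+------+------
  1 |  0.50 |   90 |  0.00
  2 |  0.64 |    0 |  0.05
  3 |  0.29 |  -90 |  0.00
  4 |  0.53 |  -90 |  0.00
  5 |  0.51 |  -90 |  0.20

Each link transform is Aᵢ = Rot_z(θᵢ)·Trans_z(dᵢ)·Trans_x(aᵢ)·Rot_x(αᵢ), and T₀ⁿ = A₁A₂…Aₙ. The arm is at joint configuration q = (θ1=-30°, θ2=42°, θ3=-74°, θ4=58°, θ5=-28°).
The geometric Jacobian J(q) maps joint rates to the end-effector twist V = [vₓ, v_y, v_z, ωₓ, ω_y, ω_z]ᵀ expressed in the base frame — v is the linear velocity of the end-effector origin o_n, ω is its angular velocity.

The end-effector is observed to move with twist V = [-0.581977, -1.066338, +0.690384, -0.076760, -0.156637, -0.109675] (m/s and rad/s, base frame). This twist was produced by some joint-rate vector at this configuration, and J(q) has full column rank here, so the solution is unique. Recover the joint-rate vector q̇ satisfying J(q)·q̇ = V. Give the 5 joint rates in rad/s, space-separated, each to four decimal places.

o_n = [1.8684, -0.0541, 0.2922]
J₁: ẑ×o_n = [0.0541, 1.8684, -0.0000], ω = ẑ
J2: z=[-0.5000, -0.8660, 0.0000] o=[0.4330, -0.2500, 0.0000] → [-0.2531, 0.1461, 1.1451, -0.5000, -0.8660, 0.0000]
J3: z=[-0.5000, -0.8660, 0.0000] o=[0.8199, -0.5311, 0.4282] → [0.1178, -0.0680, 0.6695, -0.5000, -0.8660, 0.0000]
J4: z=[0.4589, -0.2650, 0.8480] o=[1.0329, -0.6541, 0.2746] → [-0.5135, 0.7004, 0.4967, 0.4589, -0.2650, 0.8480]
J5: z=[-0.3579, 0.8185, 0.4494] o=[1.4639, -0.3839, 0.1257] → [-0.0119, 0.2414, -0.4491, -0.3579, 0.8185, 0.4494]
q̇ = J⁺·V = [-0.9560, 0.5530, -0.1050, 0.7240, 0.5170]

-0.9560 0.5530 -0.1050 0.7240 0.5170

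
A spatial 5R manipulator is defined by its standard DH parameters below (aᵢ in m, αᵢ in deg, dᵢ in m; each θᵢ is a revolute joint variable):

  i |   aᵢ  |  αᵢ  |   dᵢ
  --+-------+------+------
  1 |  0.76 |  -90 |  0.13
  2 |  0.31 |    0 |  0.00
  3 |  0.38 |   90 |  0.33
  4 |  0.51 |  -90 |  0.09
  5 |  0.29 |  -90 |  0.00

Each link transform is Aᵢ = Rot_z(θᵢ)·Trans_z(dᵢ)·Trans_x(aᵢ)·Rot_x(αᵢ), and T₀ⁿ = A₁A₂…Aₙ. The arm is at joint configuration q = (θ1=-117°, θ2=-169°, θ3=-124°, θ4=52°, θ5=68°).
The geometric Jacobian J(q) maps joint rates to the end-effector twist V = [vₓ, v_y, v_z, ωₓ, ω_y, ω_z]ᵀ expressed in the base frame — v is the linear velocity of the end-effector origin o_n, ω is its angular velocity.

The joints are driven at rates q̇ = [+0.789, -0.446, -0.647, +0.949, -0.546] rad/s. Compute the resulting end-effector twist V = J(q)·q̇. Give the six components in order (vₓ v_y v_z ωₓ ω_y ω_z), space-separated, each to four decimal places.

0.8025 -0.4984 0.3751 -1.7463 -0.2793 0.7638

o_n = [0.4613, -0.8953, -0.5811]
J₁: ẑ×o_n = [0.8953, 0.4613, -0.0000], ω = ẑ
J2: z=[0.8910, -0.4540, 0.0000] o=[-0.3450, -0.6772, 0.1300] → [0.3228, 0.6336, 0.1717, 0.8910, -0.4540, 0.0000]
J3: z=[0.8910, -0.4540, 0.0000] o=[-0.2069, -0.4060, 0.1892] → [0.3497, 0.6863, -0.1326, 0.8910, -0.4540, 0.0000]
J4: z=[-0.4179, -0.8202, 0.3907] o=[0.0197, -0.6881, -0.1606] → [0.4258, -0.0032, 0.4487, -0.4179, -0.8202, 0.3907]
J5: z=[0.6883, -0.0052, 0.7254] o=[0.2845, -1.0537, -0.4145] → [-0.1140, 0.2429, 0.1099, 0.6883, -0.0052, 0.7254]
V = J·q̇ = [0.8025, -0.4984, 0.3751, -1.7463, -0.2793, 0.7638]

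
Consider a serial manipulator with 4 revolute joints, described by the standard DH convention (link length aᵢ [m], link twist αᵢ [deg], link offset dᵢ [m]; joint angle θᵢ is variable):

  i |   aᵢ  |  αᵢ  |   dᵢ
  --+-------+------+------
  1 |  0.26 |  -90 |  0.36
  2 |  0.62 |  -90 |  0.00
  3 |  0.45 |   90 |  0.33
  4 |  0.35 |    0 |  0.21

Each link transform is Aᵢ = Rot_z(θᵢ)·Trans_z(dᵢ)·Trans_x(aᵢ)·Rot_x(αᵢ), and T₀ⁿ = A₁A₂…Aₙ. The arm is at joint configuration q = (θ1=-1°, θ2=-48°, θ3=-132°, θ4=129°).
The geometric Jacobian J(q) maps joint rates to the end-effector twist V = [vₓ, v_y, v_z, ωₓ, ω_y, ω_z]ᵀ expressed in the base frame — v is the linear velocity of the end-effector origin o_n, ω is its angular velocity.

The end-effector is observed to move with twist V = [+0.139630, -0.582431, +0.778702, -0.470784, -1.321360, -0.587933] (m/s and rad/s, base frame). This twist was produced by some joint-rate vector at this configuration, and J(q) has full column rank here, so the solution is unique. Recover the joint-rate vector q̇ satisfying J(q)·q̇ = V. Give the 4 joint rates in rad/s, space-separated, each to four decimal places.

-0.4330 -0.9560 -0.2290 0.5580

o_n = [0.9153, 0.0142, 0.1877]
J₁: ẑ×o_n = [-0.0142, 0.9153, 0.0000], ω = ẑ
J2: z=[0.0175, 0.9998, 0.0000] o=[0.2600, -0.0045, 0.3600] → [-0.1723, 0.0030, -0.6549, 0.0175, 0.9998, 0.0000]
J3: z=[0.7430, -0.0130, -0.6691] o=[0.6748, -0.0118, 0.8207] → [0.0256, 0.3094, 0.0225, 0.7430, -0.0130, -0.6691]
J4: z=[-0.5089, -0.6604, -0.5523] o=[0.7243, 0.3218, 0.3762] → [-0.0454, -0.2014, 0.2826, -0.5089, -0.6604, -0.5523]
q̇ = J⁺·V = [-0.4330, -0.9560, -0.2290, 0.5580]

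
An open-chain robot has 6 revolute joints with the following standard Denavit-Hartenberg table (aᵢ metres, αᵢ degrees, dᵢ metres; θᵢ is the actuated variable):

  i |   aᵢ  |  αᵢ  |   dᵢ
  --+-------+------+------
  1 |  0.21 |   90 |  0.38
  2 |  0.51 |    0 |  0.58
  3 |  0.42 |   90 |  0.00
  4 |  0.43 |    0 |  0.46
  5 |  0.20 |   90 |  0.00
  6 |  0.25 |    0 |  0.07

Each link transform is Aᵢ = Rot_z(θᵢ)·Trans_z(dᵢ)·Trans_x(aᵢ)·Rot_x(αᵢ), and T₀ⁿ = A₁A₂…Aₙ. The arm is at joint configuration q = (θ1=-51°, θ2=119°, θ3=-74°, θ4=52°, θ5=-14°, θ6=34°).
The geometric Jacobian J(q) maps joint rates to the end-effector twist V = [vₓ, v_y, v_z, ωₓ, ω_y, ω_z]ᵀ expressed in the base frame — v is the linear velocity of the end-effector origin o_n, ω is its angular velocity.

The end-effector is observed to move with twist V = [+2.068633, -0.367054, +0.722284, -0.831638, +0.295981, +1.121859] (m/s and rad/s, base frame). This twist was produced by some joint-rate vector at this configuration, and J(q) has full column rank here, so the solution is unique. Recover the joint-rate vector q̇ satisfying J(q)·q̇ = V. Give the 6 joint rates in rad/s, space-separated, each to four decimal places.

0.8160 -0.9440 0.9990 -0.8590 0.1100 -0.5140

o_n = [-0.1559, -1.5783, 1.1435]
J₁: ẑ×o_n = [1.5783, -0.1559, 0.0000], ω = ẑ
J2: z=[-0.7771, -0.6293, 0.0000] o=[0.1322, -0.1632, 0.3800] → [-0.4805, 0.5934, 0.9185, -0.7771, -0.6293, 0.0000]
J3: z=[-0.7771, -0.6293, 0.0000] o=[-0.4742, -0.3361, 0.8261] → [-0.1998, 0.2467, 1.1657, -0.7771, -0.6293, 0.0000]
J4: z=[0.4450, -0.5495, -0.7071] o=[-0.2873, -0.5669, 1.1230] → [-0.7264, -0.1020, -0.3779, 0.4450, -0.5495, -0.7071]
J5: z=[0.4450, -0.5495, -0.7071] o=[-0.2281, -1.1784, 0.9850] → [-0.3699, -0.1216, -0.1383, 0.4450, -0.5495, -0.7071]
J6: z=[0.8864, 0.1576, 0.4353] o=[-0.2537, -1.3425, 1.0964] → [0.1101, 0.0008, -0.2245, 0.8864, 0.1576, 0.4353]
q̇ = J⁺·V = [0.8160, -0.9440, 0.9990, -0.8590, 0.1100, -0.5140]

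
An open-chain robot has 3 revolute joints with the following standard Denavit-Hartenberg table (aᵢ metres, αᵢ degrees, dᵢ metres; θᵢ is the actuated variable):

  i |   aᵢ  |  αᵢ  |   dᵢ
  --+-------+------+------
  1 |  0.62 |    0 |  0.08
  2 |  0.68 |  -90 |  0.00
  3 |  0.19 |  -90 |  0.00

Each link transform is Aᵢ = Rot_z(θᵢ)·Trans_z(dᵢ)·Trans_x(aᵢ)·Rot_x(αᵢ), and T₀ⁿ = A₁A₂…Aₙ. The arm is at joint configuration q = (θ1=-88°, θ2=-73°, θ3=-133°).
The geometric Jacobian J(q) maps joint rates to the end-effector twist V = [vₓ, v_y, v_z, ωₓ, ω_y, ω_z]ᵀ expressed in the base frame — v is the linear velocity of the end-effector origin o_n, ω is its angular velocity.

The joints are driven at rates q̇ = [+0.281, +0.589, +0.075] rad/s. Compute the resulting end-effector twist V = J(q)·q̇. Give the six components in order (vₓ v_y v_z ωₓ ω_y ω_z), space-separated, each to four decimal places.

0.3202 -0.4501 0.0097 0.0244 -0.0709 0.8700

o_n = [-0.4988, -0.7988, 0.2190]
J₁: ẑ×o_n = [0.7988, -0.4988, 0.0000], ω = ẑ
J2: z=[0.0000, 0.0000, 1.0000] o=[0.0216, -0.6196, 0.0800] → [0.1792, -0.5204, 0.0000, 0.0000, 0.0000, 1.0000]
J3: z=[0.3256, -0.9455, 0.0000] o=[-0.6213, -0.8410, 0.0800] → [-0.1314, -0.0452, 0.1296, 0.3256, -0.9455, 0.0000]
V = J·q̇ = [0.3202, -0.4501, 0.0097, 0.0244, -0.0709, 0.8700]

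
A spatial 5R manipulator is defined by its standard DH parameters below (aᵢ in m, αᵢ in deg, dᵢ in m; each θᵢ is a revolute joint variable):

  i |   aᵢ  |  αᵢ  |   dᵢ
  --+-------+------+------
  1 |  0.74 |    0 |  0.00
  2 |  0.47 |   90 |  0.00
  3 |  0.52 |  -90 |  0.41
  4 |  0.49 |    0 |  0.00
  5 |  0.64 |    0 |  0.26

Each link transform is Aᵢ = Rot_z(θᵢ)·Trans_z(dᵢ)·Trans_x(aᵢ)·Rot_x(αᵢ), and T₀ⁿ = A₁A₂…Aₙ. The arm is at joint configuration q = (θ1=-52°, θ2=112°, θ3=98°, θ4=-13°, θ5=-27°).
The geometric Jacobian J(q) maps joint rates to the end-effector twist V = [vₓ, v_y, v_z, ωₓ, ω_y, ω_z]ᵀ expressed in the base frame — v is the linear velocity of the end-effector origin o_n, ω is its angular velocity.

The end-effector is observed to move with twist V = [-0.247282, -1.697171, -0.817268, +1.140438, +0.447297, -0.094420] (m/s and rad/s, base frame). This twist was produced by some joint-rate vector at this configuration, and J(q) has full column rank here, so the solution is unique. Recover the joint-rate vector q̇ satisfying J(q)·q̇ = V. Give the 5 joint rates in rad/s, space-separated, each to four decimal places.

-0.5060 0.2770 0.7640 -0.6270 -0.3400

o_n = [1.2651, -1.0442, 1.4370]
J₁: ẑ×o_n = [1.0442, 1.2651, -0.0000], ω = ẑ
J2: z=[0.0000, 0.0000, 1.0000] o=[0.4556, -0.5831, 0.0000] → [0.4611, 0.8095, -0.0000, 0.0000, 0.0000, 1.0000]
J3: z=[0.8660, -0.5000, 0.0000] o=[0.6906, -0.1761, 0.0000] → [-0.7185, -1.2445, -0.4645, 0.8660, -0.5000, 0.0000]
J4: z=[-0.4951, -0.8576, -0.1392] o=[1.0095, -0.4438, 0.5149] → [-0.8744, 0.4210, 0.5165, -0.4951, -0.8576, -0.1392]
J5: z=[-0.4951, -0.8576, -0.1392] o=[1.0717, -0.5564, 0.9877] → [-0.4532, 0.1956, 0.4074, -0.4951, -0.8576, -0.1392]
q̇ = J⁺·V = [-0.5060, 0.2770, 0.7640, -0.6270, -0.3400]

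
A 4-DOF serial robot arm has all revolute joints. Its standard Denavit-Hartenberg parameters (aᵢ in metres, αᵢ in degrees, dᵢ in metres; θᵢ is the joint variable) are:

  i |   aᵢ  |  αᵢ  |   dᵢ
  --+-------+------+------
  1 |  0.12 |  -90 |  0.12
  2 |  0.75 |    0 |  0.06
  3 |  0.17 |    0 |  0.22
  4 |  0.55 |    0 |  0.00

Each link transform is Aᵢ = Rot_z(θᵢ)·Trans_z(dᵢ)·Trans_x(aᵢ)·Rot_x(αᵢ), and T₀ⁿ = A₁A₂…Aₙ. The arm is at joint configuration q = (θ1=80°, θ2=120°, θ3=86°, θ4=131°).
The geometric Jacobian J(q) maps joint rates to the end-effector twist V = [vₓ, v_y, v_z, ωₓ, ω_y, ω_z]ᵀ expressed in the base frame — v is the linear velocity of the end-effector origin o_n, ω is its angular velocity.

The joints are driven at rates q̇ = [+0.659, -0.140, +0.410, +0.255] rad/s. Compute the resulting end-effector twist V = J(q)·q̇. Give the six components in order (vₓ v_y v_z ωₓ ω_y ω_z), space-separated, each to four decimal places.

o_n = [-0.2586, 0.1456, -0.2401]
J₁: ẑ×o_n = [-0.1456, -0.2586, 0.0000], ω = ẑ
J2: z=[-0.9848, 0.1736, 0.0000] o=[0.0208, 0.1182, 0.1200] → [-0.0625, -0.3546, 0.0215, -0.9848, 0.1736, 0.0000]
J3: z=[-0.9848, 0.1736, 0.0000] o=[-0.1034, -0.2407, -0.5295] → [0.0503, 0.2850, -0.3535, -0.9848, 0.1736, 0.0000]
J4: z=[-0.9848, 0.1736, 0.0000] o=[-0.3466, -0.3530, -0.4550] → [0.0373, 0.2116, -0.5063, -0.9848, 0.1736, 0.0000]
V = J·q̇ = [-0.0571, 0.0500, -0.2770, -0.5170, 0.0912, 0.6590]

-0.0571 0.0500 -0.2770 -0.5170 0.0912 0.6590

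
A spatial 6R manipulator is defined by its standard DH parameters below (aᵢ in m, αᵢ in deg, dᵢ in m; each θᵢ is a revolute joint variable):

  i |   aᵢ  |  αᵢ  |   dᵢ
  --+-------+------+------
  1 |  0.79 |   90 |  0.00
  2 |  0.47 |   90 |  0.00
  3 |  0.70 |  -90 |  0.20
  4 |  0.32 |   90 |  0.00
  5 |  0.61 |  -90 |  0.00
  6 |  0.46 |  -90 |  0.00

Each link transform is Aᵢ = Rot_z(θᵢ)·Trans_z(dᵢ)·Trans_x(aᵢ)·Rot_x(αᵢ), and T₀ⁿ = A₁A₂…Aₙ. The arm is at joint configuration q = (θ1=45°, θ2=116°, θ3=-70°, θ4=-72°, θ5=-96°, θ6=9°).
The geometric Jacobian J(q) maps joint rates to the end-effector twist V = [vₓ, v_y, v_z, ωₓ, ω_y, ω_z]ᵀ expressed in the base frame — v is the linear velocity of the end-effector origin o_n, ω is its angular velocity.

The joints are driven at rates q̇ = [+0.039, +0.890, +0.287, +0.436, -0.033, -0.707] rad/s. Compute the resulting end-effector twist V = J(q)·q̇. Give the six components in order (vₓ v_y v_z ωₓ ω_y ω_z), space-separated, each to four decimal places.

-0.0897 -0.0312 0.5774 0.4983 -1.2541 0.2407

o_n = [0.0626, 1.6815, -0.0506]
J₁: ẑ×o_n = [-1.6815, 0.0626, 0.0000], ω = ẑ
J2: z=[0.7071, -0.7071, 0.0000] o=[0.5586, 0.5586, 0.0000] → [0.0358, 0.0358, 0.4433, 0.7071, -0.7071, 0.0000]
J3: z=[0.6355, 0.6355, 0.4384] o=[0.4129, 0.4129, 0.4224] → [-0.8567, 0.1471, 1.0289, 0.6355, 0.6355, 0.4384]
J4: z=[-0.0494, -0.5331, 0.8446] o=[0.0007, 0.9309, 0.7253] → [-0.2203, 0.0140, -0.0041, -0.0494, -0.5331, 0.8446]
J5: z=[0.9292, -0.3347, -0.1569] o=[0.1179, 1.1796, 0.8891] → [0.3933, 0.8818, 0.4479, 0.9292, -0.3347, -0.1569]
J6: z=[0.3695, 0.8285, 0.4208] o=[0.1246, 1.4535, 0.3441] → [-0.4229, 0.1198, 0.1356, 0.3695, 0.8285, 0.4208]
V = J·q̇ = [-0.0897, -0.0312, 0.5774, 0.4983, -1.2541, 0.2407]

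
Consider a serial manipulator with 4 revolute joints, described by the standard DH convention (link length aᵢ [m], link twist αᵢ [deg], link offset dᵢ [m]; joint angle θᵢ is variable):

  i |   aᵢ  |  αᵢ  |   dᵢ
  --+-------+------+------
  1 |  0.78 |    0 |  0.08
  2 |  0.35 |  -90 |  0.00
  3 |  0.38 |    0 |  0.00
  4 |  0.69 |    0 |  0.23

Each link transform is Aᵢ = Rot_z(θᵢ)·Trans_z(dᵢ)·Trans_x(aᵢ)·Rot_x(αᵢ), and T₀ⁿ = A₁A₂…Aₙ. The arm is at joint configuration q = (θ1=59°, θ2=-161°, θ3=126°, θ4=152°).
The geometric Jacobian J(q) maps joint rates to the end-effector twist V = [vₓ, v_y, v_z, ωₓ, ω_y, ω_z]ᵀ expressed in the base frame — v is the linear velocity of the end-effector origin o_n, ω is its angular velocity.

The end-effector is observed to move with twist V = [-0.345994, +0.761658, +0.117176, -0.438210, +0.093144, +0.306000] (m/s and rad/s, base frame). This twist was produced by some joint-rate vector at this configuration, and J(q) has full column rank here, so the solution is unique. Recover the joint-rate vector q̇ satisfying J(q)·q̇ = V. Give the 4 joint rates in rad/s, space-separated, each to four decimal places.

0.7660 -0.4600 0.3320 -0.7800

o_n = [0.5804, 0.4030, 0.4559]
J₁: ẑ×o_n = [-0.4030, 0.5804, 0.0000], ω = ẑ
J2: z=[0.0000, 0.0000, 1.0000] o=[0.4017, 0.6686, 0.0800] → [0.2656, 0.1787, -0.0000, 0.0000, 0.0000, 1.0000]
J3: z=[0.9781, -0.2079, 0.0000] o=[0.3290, 0.3262, 0.0800] → [-0.0781, -0.3676, 0.1273, 0.9781, -0.2079, 0.0000]
J4: z=[0.9781, -0.2079, 0.0000] o=[0.3754, 0.5447, -0.2274] → [-0.1421, -0.6684, -0.0960, 0.9781, -0.2079, 0.0000]
q̇ = J⁺·V = [0.7660, -0.4600, 0.3320, -0.7800]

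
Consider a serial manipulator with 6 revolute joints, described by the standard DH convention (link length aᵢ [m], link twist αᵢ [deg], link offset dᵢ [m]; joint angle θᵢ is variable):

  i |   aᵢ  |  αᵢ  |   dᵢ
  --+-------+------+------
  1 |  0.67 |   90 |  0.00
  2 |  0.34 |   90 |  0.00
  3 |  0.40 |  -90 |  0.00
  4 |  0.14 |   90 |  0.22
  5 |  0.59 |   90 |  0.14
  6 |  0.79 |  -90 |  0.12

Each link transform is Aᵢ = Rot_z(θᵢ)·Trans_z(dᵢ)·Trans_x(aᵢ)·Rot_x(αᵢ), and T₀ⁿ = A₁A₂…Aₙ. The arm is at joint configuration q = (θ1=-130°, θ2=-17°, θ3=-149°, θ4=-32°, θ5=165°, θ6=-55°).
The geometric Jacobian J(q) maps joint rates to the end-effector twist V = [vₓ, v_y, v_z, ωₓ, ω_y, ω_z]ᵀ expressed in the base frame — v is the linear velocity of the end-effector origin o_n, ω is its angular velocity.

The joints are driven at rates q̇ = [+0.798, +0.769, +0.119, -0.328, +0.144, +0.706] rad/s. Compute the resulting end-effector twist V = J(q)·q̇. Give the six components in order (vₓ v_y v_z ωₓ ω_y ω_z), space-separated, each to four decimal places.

1.1546 -0.2503 0.7418 -0.3327 0.2648 0.4412

o_n = [-0.6353, -1.5324, 0.6344]
J₁: ẑ×o_n = [1.5324, -0.6353, 0.0000], ω = ẑ
J2: z=[-0.7660, 0.6428, 0.0000] o=[-0.4307, -0.5132, 0.0000] → [0.4078, 0.4859, 0.9123, -0.7660, 0.6428, 0.0000]
J3: z=[0.1879, 0.2240, -0.9563] o=[-0.6397, -0.7623, -0.0994] → [-0.5721, -0.1421, -0.1457, 0.1879, 0.2240, -0.9563]
J4: z=[0.3400, -0.9283, -0.1506] o=[-0.2711, -0.6436, 0.0008] → [-0.7219, -0.1606, -0.6403, 0.3400, -0.9283, -0.1506]
J5: z=[-0.3289, 0.0326, -0.9438] o=[-0.0729, -0.7959, -0.0735] → [-0.6720, 0.7635, 0.2606, -0.3289, 0.0326, -0.9438]
J6: z=[0.5565, -0.8008, -0.2216] o=[-0.5692, -1.1442, -0.0609] → [-0.6428, -0.3723, -0.2690, 0.5565, -0.8008, -0.2216]
V = J·q̇ = [1.1546, -0.2503, 0.7418, -0.3327, 0.2648, 0.4412]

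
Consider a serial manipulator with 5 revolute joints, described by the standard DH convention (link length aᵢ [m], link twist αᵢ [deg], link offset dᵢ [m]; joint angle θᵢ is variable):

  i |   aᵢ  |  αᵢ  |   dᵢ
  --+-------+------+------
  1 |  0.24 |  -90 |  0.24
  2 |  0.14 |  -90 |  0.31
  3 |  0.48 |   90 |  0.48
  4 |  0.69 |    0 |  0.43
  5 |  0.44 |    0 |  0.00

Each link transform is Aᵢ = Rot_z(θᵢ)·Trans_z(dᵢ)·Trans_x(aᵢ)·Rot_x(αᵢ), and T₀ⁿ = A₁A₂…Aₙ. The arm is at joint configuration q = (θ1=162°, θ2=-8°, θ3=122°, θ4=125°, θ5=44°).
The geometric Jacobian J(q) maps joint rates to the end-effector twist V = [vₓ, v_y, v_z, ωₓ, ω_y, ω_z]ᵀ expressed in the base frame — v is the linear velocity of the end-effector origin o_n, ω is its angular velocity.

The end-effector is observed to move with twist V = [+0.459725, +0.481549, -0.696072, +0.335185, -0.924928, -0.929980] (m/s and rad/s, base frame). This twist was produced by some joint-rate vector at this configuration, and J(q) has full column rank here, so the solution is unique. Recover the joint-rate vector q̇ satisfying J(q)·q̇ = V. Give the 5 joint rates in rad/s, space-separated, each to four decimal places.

-0.0220 0.3230 0.8150 -0.1420 -0.7130

o_n = [-1.1430, -0.0250, -0.7823]
J₁: ẑ×o_n = [0.0250, -1.1430, 0.0000], ω = ẑ
J2: z=[-0.3090, -0.9511, 0.0000] o=[-0.2283, 0.0742, 0.2400] → [0.9723, -0.3159, -0.8394, -0.3090, -0.9511, 0.0000]
J3: z=[-0.1324, 0.0430, -0.9903] o=[-0.4559, -0.1778, 0.2595] → [0.1065, 0.5425, 0.0093, -0.1324, 0.0430, -0.9903]
J4: z=[-0.6349, 0.7635, 0.1180] o=[-0.1541, 0.1521, -0.2512] → [-0.3846, -0.4539, 0.8675, -0.6349, 0.7635, 0.1180]
J5: z=[-0.6349, 0.7635, 0.1180] o=[-0.8032, 0.2497, -0.7310] → [-0.0067, -0.0727, 0.4339, -0.6349, 0.7635, 0.1180]
q̇ = J⁺·V = [-0.0220, 0.3230, 0.8150, -0.1420, -0.7130]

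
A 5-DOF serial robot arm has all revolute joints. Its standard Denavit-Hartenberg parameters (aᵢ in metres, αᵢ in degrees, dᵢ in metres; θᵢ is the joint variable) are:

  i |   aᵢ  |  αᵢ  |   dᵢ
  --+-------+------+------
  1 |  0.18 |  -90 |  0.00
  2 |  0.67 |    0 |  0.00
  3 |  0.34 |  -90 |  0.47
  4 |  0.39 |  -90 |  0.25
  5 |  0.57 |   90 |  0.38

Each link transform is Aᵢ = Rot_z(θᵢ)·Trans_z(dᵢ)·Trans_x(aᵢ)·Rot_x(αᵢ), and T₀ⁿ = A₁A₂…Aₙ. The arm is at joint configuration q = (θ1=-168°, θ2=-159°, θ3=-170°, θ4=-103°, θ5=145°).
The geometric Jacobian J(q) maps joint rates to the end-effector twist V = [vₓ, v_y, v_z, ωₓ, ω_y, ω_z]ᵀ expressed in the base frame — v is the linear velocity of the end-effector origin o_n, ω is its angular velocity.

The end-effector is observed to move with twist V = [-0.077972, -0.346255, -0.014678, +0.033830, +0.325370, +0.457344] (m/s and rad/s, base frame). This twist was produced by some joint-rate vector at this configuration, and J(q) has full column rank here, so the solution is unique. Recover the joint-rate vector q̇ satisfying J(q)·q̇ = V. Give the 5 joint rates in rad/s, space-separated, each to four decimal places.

o_n = [-0.1131, -0.5153, -0.0687]
J₁: ẑ×o_n = [0.5153, -0.1131, 0.0000], ω = ẑ
J2: z=[0.2079, -0.9781, 0.0000] o=[-0.1761, -0.0374, 0.0000] → [0.0672, 0.0143, -0.0378, 0.2079, -0.9781, 0.0000]
J3: z=[0.2079, -0.9781, 0.0000] o=[0.4358, 0.0926, 0.2401] → [0.3020, 0.0642, -0.6633, 0.2079, -0.9781, 0.0000]
J4: z=[0.5038, 0.1071, -0.8572] o=[0.2484, -0.4277, 0.0650] → [-0.0894, 0.3772, -0.0054, 0.5038, 0.1071, -0.8572]
J5: z=[-0.7702, -0.3937, -0.5018] o=[0.5269, -0.7570, -0.1041] → [0.1073, 0.3485, -0.4381, -0.7702, -0.3937, -0.5018]
q̇ = J⁺·V = [-0.3020, -0.5850, 0.3840, -0.5990, -0.4900]

-0.3020 -0.5850 0.3840 -0.5990 -0.4900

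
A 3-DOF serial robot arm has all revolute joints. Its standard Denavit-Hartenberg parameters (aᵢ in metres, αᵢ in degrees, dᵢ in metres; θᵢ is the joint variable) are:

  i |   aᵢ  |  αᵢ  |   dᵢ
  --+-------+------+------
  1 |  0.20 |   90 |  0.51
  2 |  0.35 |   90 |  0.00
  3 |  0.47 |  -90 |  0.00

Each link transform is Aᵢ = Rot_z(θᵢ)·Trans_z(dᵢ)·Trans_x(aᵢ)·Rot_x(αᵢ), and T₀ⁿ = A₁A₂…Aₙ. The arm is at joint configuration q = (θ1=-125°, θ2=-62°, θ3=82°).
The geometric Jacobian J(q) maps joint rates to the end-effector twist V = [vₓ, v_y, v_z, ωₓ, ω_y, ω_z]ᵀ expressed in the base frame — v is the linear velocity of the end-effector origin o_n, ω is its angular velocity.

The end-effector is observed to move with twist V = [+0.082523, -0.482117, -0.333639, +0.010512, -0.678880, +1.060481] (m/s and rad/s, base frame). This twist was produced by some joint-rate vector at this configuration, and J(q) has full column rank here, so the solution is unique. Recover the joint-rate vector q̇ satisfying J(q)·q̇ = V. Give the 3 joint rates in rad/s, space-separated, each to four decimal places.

0.7680 -0.3980 -0.6230

o_n = [-0.6078, -0.0566, 0.1432]
J₁: ẑ×o_n = [0.0566, -0.6078, 0.0000], ω = ẑ
J2: z=[-0.8192, 0.5736, 0.0000] o=[-0.1147, -0.1638, 0.5100] → [-0.2104, -0.3005, 0.1950, -0.8192, 0.5736, 0.0000]
J3: z=[0.5064, 0.7233, -0.4695] o=[-0.2090, -0.2984, 0.2010] → [0.0717, 0.2165, 0.4109, 0.5064, 0.7233, -0.4695]
q̇ = J⁺·V = [0.7680, -0.3980, -0.6230]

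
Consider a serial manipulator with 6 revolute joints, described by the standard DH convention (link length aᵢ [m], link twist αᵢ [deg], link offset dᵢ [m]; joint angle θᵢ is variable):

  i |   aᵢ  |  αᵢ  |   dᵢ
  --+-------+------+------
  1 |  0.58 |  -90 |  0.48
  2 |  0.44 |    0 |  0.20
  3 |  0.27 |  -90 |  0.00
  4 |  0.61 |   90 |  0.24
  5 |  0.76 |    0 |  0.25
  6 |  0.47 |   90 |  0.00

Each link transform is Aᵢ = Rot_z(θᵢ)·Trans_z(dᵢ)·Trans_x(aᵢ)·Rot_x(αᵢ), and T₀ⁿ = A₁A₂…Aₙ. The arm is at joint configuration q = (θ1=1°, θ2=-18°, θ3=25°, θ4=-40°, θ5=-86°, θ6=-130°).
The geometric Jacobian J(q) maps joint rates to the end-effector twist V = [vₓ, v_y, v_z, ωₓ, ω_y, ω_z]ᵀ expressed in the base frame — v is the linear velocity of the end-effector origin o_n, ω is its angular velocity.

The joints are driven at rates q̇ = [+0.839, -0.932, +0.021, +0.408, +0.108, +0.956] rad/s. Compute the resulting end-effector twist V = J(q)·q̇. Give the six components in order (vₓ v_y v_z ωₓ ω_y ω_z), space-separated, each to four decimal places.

o_n = [1.3412, 0.5968, 0.8163]
J₁: ẑ×o_n = [-0.5968, 1.3412, 0.0000], ω = ẑ
J2: z=[-0.0175, 0.9998, 0.0000] o=[0.5799, 0.0101, 0.4800] → [0.3363, 0.0059, -0.7714, -0.0175, 0.9998, 0.0000]
J3: z=[-0.0175, 0.9998, 0.0000] o=[0.9948, 0.2174, 0.6160] → [0.2003, 0.0035, -0.3530, -0.0175, 0.9998, 0.0000]
J4: z=[-0.1219, -0.0021, -0.9925] o=[1.2628, 0.2221, 0.5831] → [0.3714, -0.0494, -0.0455, -0.1219, -0.0021, -0.9925]
J5: z=[-0.6513, 0.7548, 0.0783] o=[1.6904, 0.6217, 0.2879] → [0.4008, 0.3168, 0.2798, -0.6513, 0.7548, 0.0783]
J6: z=[-0.6513, 0.7548, 0.0783] o=[1.6597, 0.8468, 1.0550] → [-0.1606, -0.1804, 0.4032, -0.6513, 0.7548, 0.0783]
V = J·q̇ = [-0.7686, 0.9615, 1.1087, -0.7268, -0.1086, 0.5174]

-0.7686 0.9615 1.1087 -0.7268 -0.1086 0.5174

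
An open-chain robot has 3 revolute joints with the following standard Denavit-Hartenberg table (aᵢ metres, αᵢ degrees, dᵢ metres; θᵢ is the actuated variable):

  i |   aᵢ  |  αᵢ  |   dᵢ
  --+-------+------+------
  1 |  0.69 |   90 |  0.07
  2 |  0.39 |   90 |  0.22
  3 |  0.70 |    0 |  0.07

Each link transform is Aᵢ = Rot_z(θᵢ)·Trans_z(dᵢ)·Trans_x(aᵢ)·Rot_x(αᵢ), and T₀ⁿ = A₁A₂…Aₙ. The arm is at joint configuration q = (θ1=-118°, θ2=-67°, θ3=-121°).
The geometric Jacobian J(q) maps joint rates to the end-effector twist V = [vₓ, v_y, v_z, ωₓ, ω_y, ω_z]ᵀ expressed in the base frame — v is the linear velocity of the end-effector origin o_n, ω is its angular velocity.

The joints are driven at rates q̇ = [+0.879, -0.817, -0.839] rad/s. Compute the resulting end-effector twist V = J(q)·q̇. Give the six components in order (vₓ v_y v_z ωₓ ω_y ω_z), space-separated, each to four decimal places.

0.4974 0.3870 0.5066 0.3588 -1.0655 1.2068

o_n = [0.0364, -0.7409, 0.0155]
J₁: ẑ×o_n = [0.7409, 0.0364, -0.0000], ω = ẑ
J2: z=[-0.8829, 0.4695, 0.0000] o=[-0.3239, -0.6092, 0.0700] → [-0.0256, -0.0481, -0.0529, -0.8829, 0.4695, 0.0000]
J3: z=[0.4322, 0.8128, -0.3907] o=[-0.5897, -0.6405, -0.2890] → [0.2083, -0.3763, -0.5523, 0.4322, 0.8128, -0.3907]
V = J·q̇ = [0.4974, 0.3870, 0.5066, 0.3588, -1.0655, 1.2068]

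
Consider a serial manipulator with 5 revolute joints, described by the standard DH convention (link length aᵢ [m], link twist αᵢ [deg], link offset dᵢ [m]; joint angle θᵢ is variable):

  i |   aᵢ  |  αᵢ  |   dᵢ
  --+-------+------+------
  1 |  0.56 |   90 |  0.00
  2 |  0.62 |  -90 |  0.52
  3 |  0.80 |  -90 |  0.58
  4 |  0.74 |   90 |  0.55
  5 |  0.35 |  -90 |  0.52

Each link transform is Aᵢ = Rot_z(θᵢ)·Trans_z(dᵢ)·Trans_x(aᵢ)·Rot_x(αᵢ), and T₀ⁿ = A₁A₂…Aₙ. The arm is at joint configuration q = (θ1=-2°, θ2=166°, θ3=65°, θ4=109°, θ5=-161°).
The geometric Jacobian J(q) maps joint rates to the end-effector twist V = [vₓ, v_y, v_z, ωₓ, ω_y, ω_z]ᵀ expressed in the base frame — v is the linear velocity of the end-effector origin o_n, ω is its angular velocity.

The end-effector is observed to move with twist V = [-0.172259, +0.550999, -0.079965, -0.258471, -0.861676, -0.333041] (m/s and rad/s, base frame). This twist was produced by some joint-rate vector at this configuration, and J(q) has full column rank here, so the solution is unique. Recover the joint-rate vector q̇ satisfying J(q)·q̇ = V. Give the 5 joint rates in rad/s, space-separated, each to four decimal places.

-0.7280 -0.1300 -0.5940 -0.7100 -0.8170

o_n = [-0.1140, 0.7186, 0.1496]
J₁: ẑ×o_n = [-0.7186, -0.1140, 0.0000], ω = ẑ
J2: z=[-0.0349, -0.9994, 0.0000] o=[0.5597, -0.0195, 0.0000] → [-0.1495, 0.0052, -0.6990, -0.0349, -0.9994, 0.0000]
J3: z=[-0.2418, 0.0084, -0.9703] o=[-0.0597, -0.5182, 0.1500] → [1.2001, 0.0526, -0.2986, -0.2418, 0.0084, -0.9703]
J4: z=[0.8936, 0.3917, -0.2193] o=[-0.5025, 0.2227, -0.3310] → [0.2970, -0.5147, 0.2910, 0.8936, 0.3917, -0.2193]
J5: z=[-0.2789, 0.8672, 0.4126] o=[0.2493, 0.2106, 0.2027] → [-0.2556, -0.1647, 0.1733, -0.2789, 0.8672, 0.4126]
q̇ = J⁺·V = [-0.7280, -0.1300, -0.5940, -0.7100, -0.8170]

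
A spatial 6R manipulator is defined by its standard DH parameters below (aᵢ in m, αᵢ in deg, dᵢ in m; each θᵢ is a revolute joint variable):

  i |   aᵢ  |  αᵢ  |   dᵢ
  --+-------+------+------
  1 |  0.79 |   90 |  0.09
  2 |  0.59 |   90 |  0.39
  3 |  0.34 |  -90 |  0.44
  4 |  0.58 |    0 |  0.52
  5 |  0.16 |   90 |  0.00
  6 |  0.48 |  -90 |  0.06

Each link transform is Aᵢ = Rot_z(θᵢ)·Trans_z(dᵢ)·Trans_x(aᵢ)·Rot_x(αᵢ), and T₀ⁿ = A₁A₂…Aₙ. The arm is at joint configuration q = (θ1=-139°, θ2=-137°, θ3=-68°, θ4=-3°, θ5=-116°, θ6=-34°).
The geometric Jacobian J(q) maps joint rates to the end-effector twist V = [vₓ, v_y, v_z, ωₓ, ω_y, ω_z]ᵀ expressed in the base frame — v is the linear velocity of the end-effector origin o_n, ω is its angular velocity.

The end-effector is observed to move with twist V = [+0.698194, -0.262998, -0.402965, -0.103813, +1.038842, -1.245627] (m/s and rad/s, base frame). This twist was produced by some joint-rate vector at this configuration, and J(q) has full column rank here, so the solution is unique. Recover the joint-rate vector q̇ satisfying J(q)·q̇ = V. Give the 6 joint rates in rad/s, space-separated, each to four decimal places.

o_n = [0.5048, 0.3479, 0.0558]
J₁: ẑ×o_n = [-0.3479, 0.5048, 0.0000], ω = ẑ
J2: z=[-0.6561, 0.7547, 0.0000] o=[-0.5962, -0.5183, 0.0900] → [-0.0258, -0.0224, -1.3992, -0.6561, 0.7547, 0.0000]
J3: z=[0.5147, 0.4474, 0.7314] o=[-0.5264, 0.0591, -0.3124] → [-0.0465, 0.5646, -0.3127, 0.5147, 0.4474, 0.7314]
J4: z=[0.2660, 0.7276, -0.6323] o=[-0.0228, 0.0792, -0.0774] → [0.2669, -0.3691, -0.3124, 0.2660, 0.7276, -0.6323]
J5: z=[0.2660, 0.7276, -0.6323] o=[0.6032, 0.1699, -0.5320] → [0.5403, -0.0941, 0.1190, 0.2660, 0.7276, -0.6323]
J6: z=[-0.9624, 0.2379, -0.1311] o=[0.6120, 0.2729, -0.4099] → [0.1206, 0.4622, -0.0467, -0.9624, 0.2379, -0.1311]
q̇ = J⁺·V = [-0.7940, 0.1410, 0.2910, 0.4840, 0.4770, 0.4330]

-0.7940 0.1410 0.2910 0.4840 0.4770 0.4330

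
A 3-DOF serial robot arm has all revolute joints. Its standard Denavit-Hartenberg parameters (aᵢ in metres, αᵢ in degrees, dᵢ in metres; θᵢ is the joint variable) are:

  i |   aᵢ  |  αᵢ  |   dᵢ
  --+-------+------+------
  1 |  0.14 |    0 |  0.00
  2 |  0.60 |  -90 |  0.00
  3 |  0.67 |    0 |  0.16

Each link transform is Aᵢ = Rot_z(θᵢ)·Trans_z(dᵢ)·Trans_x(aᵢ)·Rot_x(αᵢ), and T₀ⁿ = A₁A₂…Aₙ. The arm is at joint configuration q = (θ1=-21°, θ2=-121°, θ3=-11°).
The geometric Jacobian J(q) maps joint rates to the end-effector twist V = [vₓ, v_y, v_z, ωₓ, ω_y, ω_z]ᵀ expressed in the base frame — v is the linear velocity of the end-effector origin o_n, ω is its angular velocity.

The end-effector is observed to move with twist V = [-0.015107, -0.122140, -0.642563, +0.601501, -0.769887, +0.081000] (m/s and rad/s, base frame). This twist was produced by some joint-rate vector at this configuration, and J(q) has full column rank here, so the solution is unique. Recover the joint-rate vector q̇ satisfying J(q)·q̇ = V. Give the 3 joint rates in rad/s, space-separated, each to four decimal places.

0.2070 -0.1260 0.9770

o_n = [-0.7619, -0.9506, 0.1278]
J₁: ẑ×o_n = [0.9506, -0.7619, 0.0000], ω = ẑ
J2: z=[0.0000, 0.0000, 1.0000] o=[0.1307, -0.0502, 0.0000] → [0.9004, -0.8926, 0.0000, 0.0000, 0.0000, 1.0000]
J3: z=[0.6157, -0.7880, 0.0000] o=[-0.3421, -0.4196, 0.0000] → [-0.1007, -0.0787, -0.6577, 0.6157, -0.7880, 0.0000]
q̇ = J⁺·V = [0.2070, -0.1260, 0.9770]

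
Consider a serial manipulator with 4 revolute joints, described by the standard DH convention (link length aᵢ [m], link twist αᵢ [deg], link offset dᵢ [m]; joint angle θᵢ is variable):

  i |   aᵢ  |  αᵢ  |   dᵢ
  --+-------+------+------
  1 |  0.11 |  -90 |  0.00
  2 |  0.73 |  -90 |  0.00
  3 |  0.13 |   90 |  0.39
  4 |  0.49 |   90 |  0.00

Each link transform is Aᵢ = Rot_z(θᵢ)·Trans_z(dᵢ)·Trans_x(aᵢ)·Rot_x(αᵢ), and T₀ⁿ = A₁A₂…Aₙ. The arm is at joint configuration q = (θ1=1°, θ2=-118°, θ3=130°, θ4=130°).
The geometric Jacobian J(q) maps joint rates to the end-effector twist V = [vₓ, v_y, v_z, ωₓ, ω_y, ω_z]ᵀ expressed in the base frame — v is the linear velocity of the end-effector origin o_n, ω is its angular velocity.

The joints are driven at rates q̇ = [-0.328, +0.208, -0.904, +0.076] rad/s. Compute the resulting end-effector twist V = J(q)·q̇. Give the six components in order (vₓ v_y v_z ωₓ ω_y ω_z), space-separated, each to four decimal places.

o_n = [0.3847, 0.1484, 1.1088]
J₁: ẑ×o_n = [-0.1484, 0.3847, 0.0000], ω = ẑ
J2: z=[-0.0175, 0.9998, 0.0000] o=[0.1100, 0.0019, 0.0000] → [1.1087, 0.0194, -0.2772, -0.0175, 0.9998, 0.0000]
J3: z=[0.8828, 0.0154, 0.4695] o=[-0.2327, -0.0041, 0.6446] → [-0.0644, -0.1200, 0.1251, 0.8828, 0.0154, 0.4695]
J4: z=[-0.3484, -0.6490, 0.6764] o=[0.1526, -0.0969, 0.7539] → [-0.3963, 0.2807, 0.0652, -0.3484, -0.6490, 0.6764]
V = J·q̇ = [0.3074, 0.0077, -0.1658, -0.8282, 0.1447, -0.7010]

0.3074 0.0077 -0.1658 -0.8282 0.1447 -0.7010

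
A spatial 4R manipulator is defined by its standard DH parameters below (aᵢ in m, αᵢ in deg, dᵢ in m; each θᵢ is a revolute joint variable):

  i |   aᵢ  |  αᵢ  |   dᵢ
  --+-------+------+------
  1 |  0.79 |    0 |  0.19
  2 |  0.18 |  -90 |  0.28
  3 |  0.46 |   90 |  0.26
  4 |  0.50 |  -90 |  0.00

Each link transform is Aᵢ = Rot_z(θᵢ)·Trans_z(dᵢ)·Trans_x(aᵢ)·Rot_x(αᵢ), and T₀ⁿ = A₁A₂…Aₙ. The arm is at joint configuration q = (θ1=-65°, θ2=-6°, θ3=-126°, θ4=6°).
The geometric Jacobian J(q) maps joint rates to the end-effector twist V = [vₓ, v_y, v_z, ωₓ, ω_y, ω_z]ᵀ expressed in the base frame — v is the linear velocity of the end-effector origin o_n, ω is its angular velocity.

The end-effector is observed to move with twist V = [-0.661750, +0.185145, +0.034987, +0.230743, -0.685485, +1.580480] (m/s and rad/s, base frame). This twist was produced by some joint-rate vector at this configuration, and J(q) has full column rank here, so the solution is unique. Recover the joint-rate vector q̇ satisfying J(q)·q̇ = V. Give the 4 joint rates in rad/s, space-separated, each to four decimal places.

0.3600 0.6950 -0.0050 -0.8940

o_n = [0.5045, -0.2525, 1.2444]
J₁: ẑ×o_n = [0.2525, 0.5045, -0.0000], ω = ẑ
J2: z=[0.0000, 0.0000, 1.0000] o=[0.3339, -0.7160, 0.1900] → [-0.4635, 0.1707, 0.0000, 0.0000, 0.0000, 1.0000]
J3: z=[0.9455, 0.3256, 0.0000] o=[0.3925, -0.8862, 0.4700] → [0.2521, -0.7322, 0.5627, 0.9455, 0.3256, 0.0000]
J4: z=[-0.2634, 0.7649, -0.5878] o=[0.5503, -0.5459, 0.8421] → [0.4802, 0.1328, -0.0423, -0.2634, 0.7649, -0.5878]
q̇ = J⁺·V = [0.3600, 0.6950, -0.0050, -0.8940]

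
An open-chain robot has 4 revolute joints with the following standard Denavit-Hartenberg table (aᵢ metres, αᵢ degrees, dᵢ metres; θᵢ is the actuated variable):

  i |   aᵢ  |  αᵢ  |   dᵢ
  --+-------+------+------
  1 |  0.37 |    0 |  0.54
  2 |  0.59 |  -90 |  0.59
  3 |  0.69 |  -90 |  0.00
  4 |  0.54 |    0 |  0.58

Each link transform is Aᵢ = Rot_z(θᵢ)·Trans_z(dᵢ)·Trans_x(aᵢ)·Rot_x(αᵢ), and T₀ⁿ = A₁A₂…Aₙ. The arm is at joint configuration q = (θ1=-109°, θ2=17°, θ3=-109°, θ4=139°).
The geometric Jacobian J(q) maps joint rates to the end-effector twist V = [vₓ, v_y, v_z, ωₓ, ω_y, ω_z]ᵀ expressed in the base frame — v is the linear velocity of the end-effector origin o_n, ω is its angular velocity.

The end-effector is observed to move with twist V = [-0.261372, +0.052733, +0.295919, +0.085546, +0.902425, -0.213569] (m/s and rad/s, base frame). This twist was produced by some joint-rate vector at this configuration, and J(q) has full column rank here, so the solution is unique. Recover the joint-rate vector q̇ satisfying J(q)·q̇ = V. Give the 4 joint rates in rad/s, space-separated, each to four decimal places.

0.0690 0.0290 0.0540 -0.9570

o_n = [-0.5110, -1.3833, 1.5859]
J₁: ẑ×o_n = [1.3833, -0.5110, 0.0000], ω = ẑ
J2: z=[0.0000, 0.0000, 1.0000] o=[-0.1205, -0.3498, 0.5400] → [1.0334, -0.3906, 0.0000, 0.0000, 0.0000, 1.0000]
J3: z=[0.9994, -0.0349, 0.0000] o=[-0.1411, -0.9395, 1.1300] → [-0.0159, -0.4556, -0.4564, 0.9994, -0.0349, 0.0000]
J4: z=[-0.0330, -0.9449, 0.3256] o=[-0.1332, -0.7150, 1.7824] → [0.4033, -0.1295, -0.3350, -0.0330, -0.9449, 0.3256]
q̇ = J⁺·V = [0.0690, 0.0290, 0.0540, -0.9570]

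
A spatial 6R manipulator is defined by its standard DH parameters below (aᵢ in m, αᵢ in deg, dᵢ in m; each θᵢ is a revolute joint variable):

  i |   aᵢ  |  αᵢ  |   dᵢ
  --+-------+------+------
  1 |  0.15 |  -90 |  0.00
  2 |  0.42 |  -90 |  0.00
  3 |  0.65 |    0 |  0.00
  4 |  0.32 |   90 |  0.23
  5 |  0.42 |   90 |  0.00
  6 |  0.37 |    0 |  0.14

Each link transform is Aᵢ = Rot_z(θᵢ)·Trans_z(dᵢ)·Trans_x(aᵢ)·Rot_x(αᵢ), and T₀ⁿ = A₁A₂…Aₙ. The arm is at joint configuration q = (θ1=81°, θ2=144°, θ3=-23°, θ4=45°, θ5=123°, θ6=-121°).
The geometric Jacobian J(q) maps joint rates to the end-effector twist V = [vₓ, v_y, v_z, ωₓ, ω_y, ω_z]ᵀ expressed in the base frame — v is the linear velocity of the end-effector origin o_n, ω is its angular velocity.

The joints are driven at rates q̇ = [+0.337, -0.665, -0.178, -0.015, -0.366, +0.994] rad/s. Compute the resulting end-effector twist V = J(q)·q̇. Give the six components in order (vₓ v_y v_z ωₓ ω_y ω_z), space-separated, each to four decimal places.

o_n = [-0.0177, -1.1162, -0.2956]
J₁: ẑ×o_n = [1.1162, -0.0177, 0.0000], ω = ẑ
J2: z=[-0.9877, 0.1564, 0.0000] o=[0.0235, 0.1482, 0.0000] → [-0.0462, -0.2919, 1.2552, -0.9877, 0.1564, 0.0000]
J3: z=[-0.0919, -0.5805, 0.8090] o=[-0.0297, -0.1875, -0.2469] → [0.7796, 0.0052, 0.0924, -0.0919, -0.5805, 0.8090]
J4: z=[-0.0919, -0.5805, 0.8090] o=[-0.3563, -0.6258, -0.5986] → [0.2208, 0.3018, 0.2416, -0.0919, -0.5805, 0.8090]
J5: z=[-0.9632, -0.1543, -0.2202] o=[-0.2966, -1.0152, -0.5869] → [-0.0672, 0.2192, 0.1403, -0.9632, -0.1543, -0.2202]
J6: z=[0.1618, -0.9867, -0.0164] o=[-0.3867, -1.0368, -0.1772] → [0.1154, 0.0131, 0.3513, 0.1618, -0.9867, -0.0164]
V = J·q̇ = [0.4042, 0.1155, -0.5570, 1.1879, -0.9163, 0.2451]

0.4042 0.1155 -0.5570 1.1879 -0.9163 0.2451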